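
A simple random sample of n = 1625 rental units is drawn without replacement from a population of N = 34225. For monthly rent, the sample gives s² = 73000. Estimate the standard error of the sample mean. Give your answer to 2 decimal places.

6.54

Under SRS without replacement, Var(ȳ) = (1 − f)·s²/n with f = n/N = 1625/34225 = 0.04747991.
Var(ȳ) = (1 − 0.04747991)·73000/1625 = 0.95252009·44.923077 = 42.790133.
SE(ȳ) = √(42.790133) = 6.54.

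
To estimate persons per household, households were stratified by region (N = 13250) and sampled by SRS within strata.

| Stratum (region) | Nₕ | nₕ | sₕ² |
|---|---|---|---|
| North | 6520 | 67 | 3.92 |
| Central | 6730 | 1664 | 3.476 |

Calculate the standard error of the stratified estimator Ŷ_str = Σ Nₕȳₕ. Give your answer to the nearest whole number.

1591

Var(Ŷ_str) = Σₕ Nₕ²(1 − fₕ)sₕ²/nₕ.
North: 6520²·(1 − 67/6520)·3.92/67 = 2.4616172 × 10^6.
Central: 6730²·(1 − 1664/6730)·3.476/1664 = 71220.775.
Sum = 2.532838 × 10^6.
SE = √(2.532838 × 10^6) = 1591.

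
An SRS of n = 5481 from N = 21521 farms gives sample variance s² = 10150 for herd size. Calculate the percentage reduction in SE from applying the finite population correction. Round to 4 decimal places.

13.6682

f = n/N = 5481/21521 = 0.25468147.
SE_no-fpc = √(s²/n) = 1.3608276; SE_fpc = √((1−f)s²/n) = 1.1748274.
Ratio = √(1−f) = 0.86331832. Reduction = 100·(1 − 0.86331832) = 13.6682%.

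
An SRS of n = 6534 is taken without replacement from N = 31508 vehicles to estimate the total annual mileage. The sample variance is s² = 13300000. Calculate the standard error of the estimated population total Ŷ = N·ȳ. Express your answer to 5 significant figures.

Var(Ŷ) = N²·Var(ȳ) = N²·(1 − n/N)·s²/n.
f = 6534/31508 = 0.20737590; Var(ȳ) = 0.79262410·13300000/6534 = 1613.3916.
Var(Ŷ) = 31508² · 1613.3916 = 1.6017011 × 10^12.
SE(Ŷ) = √(1.6017011 × 10^12) = 1.2656 × 10^6.

1.2656 × 10^6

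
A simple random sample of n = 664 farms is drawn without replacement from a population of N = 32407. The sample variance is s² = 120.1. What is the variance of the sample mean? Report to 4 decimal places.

0.1772

Under SRS without replacement, Var(ȳ) = (1 − f)·s²/n with f = n/N = 664/32407 = 0.02048940.
Var(ȳ) = (1 − 0.02048940)·120.1/664 = 0.97951060·0.18087349 = 0.1771675.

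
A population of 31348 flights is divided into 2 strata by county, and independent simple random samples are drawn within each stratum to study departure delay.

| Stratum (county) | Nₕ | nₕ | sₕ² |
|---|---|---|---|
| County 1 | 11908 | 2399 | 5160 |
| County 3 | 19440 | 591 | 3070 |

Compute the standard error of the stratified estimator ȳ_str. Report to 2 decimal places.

1.48

Var(ȳ_str) = Σₕ Wₕ²(1 − fₕ)sₕ²/nₕ with Wₕ = Nₕ/N, N = 31348.
County 1: Wₕ = 0.37986474; term = 0.37986474²·(1 − 0.20146120)·5160/2399 = 0.24784117.
County 3: Wₕ = 0.62013526; term = 0.62013526²·(1 − 0.03040123)·3070/591 = 1.9369383.
Sum = 2.1847795.
SE = √(2.1847795) = 1.48.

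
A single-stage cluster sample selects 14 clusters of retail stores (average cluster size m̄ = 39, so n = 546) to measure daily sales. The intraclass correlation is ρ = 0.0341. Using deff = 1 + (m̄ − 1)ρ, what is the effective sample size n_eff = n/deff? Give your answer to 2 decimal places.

237.83

deff = 1 + (39 − 1)·0.0341 = 1 + 1.2958 = 2.2958.
n_eff = 546 / 2.2958 = 237.83.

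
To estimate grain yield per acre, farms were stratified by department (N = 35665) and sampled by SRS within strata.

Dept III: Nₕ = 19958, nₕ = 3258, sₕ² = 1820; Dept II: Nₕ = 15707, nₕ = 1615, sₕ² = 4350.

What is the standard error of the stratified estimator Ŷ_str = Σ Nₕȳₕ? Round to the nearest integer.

27971

Var(Ŷ_str) = Σₕ Nₕ²(1 − fₕ)sₕ²/nₕ.
Dept III: 19958²·(1 − 3258/19958)·1820/3258 = 1.861889 × 10^8.
Dept II: 15707²·(1 − 1615/15707)·4350/1615 = 5.9618715 × 10^8.
Sum = 7.8237605 × 10^8.
SE = √(7.8237605 × 10^8) = 27971.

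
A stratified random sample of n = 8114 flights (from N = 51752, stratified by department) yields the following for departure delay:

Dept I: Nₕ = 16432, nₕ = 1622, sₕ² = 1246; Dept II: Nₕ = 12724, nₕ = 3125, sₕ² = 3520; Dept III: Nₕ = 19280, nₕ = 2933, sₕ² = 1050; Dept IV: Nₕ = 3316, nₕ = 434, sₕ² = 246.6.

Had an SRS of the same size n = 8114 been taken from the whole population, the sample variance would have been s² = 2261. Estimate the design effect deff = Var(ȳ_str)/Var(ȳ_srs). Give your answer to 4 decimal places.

0.7036

Var(ȳ_str) = Σ Wₕ²(1−fₕ)sₕ²/nₕ with Wₕ = Nₕ/51752:
  Dept I: (16432/51752)²·(1−1622/16432)·1246/1622 = 0.069800479
  Dept II: (12724/51752)²·(1−3125/12724)·3520/3125 = 0.051367451
  Dept III: (19280/51752)²·(1−2933/19280)·1050/2933 = 0.042127729
  Dept IV: (3316/51752)²·(1−434/3316)·246.6/434 = 0.0020274846
  → Var(ȳ_str) = 0.16532314.
Var(ȳ_srs) = (1 − 8114/51752)·2261/8114 = 0.23496505.
deff = 0.16532314 / 0.23496505 = 0.7036.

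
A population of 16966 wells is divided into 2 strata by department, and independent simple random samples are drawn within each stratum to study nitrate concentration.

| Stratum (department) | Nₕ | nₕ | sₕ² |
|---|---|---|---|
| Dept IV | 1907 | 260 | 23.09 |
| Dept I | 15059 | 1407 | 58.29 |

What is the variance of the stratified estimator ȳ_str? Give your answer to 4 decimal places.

0.0306

Var(ȳ_str) = Σₕ Wₕ²(1 − fₕ)sₕ²/nₕ with Wₕ = Nₕ/N, N = 16966.
Dept IV: Wₕ = 0.11240127; term = 0.11240127²·(1 − 0.13633980)·23.09/260 = 9.6902716 × 10^-4.
Dept I: Wₕ = 0.88759873; term = 0.88759873²·(1 − 0.09343250)·58.29/1407 = 0.029589215.
Sum = 0.030558242.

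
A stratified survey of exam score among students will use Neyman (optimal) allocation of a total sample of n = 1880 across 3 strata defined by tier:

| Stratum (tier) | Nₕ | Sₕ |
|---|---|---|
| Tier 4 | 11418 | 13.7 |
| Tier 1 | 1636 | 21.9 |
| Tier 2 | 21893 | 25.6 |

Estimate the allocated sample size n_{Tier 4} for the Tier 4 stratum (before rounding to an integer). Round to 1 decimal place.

390.7

Neyman allocation: nₕ = n·NₕSₕ / Σⱼ NⱼSⱼ.
Σ NⱼSⱼ = 11418·13.7 + 1636·21.9 + 21893·25.6 = 752715.8.
n_{Tier 4} = 1880·11418·13.7 / 752715.8 = 390.7.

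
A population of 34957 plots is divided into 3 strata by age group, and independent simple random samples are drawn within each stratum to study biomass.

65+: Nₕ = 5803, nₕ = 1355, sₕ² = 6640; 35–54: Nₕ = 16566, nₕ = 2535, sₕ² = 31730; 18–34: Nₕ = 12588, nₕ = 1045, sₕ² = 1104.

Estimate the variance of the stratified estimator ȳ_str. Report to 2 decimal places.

Var(ȳ_str) = Σₕ Wₕ²(1 − fₕ)sₕ²/nₕ with Wₕ = Nₕ/N, N = 34957.
65+: Wₕ = 0.16600395; term = 0.16600395²·(1 − 0.23349991)·6640/1355 = 0.10350893.
35–54: Wₕ = 0.47389650; term = 0.47389650²·(1 − 0.15302427)·31730/2535 = 2.3808393.
18–34: Wₕ = 0.36009955; term = 0.36009955²·(1 − 0.08301557)·1104/1045 = 0.12562032.
Sum = 2.6099686.

2.61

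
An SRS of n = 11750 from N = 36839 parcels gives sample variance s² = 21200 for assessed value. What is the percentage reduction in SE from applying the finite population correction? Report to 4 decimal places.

f = n/N = 11750/36839 = 0.31895545.
SE_no-fpc = √(s²/n) = 1.3432257; SE_fpc = √((1−f)s²/n) = 1.1085027.
Ratio = √(1−f) = 0.82525423. Reduction = 100·(1 − 0.82525423) = 17.4746%.

17.4746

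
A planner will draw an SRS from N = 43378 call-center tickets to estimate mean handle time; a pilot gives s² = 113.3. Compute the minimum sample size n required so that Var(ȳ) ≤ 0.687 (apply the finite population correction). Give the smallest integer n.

Without fpc, n₀ = s²/D = 113.3/0.687 = 164.9199.
With fpc, (1 − n/N)·s²/n ≤ D requires n ≥ n₀/(1 + n₀/N) = 164.9199/(1 + 164.9199/43378) = 164.2953.
Rounding up, n = 165.

165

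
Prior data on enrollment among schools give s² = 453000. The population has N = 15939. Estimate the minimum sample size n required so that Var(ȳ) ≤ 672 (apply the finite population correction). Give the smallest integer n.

Without fpc, n₀ = s²/D = 453000/672 = 674.1071.
With fpc, (1 − n/N)·s²/n ≤ D requires n ≥ n₀/(1 + n₀/N) = 674.1071/(1 + 674.1071/15939) = 646.7540.
Rounding up, n = 647.

647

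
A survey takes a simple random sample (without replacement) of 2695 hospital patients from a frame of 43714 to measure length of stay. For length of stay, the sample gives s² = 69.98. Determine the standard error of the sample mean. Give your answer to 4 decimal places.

Under SRS without replacement, Var(ȳ) = (1 − f)·s²/n with f = n/N = 2695/43714 = 0.06165073.
Var(ȳ) = (1 − 0.06165073)·69.98/2695 = 0.93834927·0.025966605 = 0.024365745.
SE(ȳ) = √(0.024365745) = 0.1561.

0.1561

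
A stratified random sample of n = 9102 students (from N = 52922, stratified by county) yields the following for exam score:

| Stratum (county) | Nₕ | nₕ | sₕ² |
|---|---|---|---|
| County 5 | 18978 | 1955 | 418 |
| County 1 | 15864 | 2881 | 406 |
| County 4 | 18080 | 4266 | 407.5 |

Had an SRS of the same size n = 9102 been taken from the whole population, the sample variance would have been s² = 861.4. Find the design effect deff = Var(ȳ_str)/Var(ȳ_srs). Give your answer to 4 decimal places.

0.5557

Var(ȳ_str) = Σ Wₕ²(1−fₕ)sₕ²/nₕ with Wₕ = Nₕ/52922:
  County 5: (18978/52922)²·(1−1955/18978)·418/1955 = 0.024662867
  County 1: (15864/52922)²·(1−2881/15864)·406/2881 = 0.010363299
  County 4: (18080/52922)²·(1−4266/18080)·407.5/4266 = 0.0085182845
  → Var(ȳ_str) = 0.043544451.
Var(ȳ_srs) = (1 − 9102/52922)·861.4/9102 = 0.078361756.
deff = 0.043544451 / 0.078361756 = 0.5557.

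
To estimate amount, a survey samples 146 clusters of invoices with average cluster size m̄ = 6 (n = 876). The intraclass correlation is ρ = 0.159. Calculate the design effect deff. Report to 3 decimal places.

1.795

deff = 1 + (6 − 1)·0.159 = 1 + 0.795 = 1.795.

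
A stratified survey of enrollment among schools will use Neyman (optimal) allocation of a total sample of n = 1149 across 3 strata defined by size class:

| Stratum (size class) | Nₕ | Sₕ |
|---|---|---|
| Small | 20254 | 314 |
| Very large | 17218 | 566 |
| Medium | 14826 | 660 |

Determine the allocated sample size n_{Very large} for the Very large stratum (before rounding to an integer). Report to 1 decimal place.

Neyman allocation: nₕ = n·NₕSₕ / Σⱼ NⱼSⱼ.
Σ NⱼSⱼ = 20254·314 + 17218·566 + 14826·660 = 2.5890304 × 10^7.
n_{Very large} = 1149·17218·566 / (2.5890304 × 10^7) = 432.5.

432.5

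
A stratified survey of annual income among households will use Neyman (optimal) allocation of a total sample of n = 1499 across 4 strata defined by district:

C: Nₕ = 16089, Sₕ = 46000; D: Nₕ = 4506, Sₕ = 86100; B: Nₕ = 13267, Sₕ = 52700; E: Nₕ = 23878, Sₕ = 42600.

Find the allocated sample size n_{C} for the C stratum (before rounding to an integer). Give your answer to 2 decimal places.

390.03

Neyman allocation: nₕ = n·NₕSₕ / Σⱼ NⱼSⱼ.
Σ NⱼSⱼ = 16089·46000 + 4506·86100 + 13267·52700 + 23878·42600 = 2.8444343 × 10^9.
n_{C} = 1499·16089·46000 / (2.8444343 × 10^9) = 390.03.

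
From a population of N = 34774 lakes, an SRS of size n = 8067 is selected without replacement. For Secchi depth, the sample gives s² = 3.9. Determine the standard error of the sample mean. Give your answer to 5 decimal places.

Under SRS without replacement, Var(ȳ) = (1 − f)·s²/n with f = n/N = 8067/34774 = 0.23198367.
Var(ȳ) = (1 − 0.23198367)·3.9/8067 = 0.76801633·4.834511 × 10^-4 = 3.7129834 × 10^-4.
SE(ȳ) = √(3.7129834 × 10^-4) = 0.01927.

0.01927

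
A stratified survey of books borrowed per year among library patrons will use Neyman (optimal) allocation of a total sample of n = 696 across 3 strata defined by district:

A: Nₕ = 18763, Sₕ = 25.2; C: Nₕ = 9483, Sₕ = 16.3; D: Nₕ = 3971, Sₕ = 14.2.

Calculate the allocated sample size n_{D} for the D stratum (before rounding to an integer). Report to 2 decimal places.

Neyman allocation: nₕ = n·NₕSₕ / Σⱼ NⱼSⱼ.
Σ NⱼSⱼ = 18763·25.2 + 9483·16.3 + 3971·14.2 = 683788.7.
n_{D} = 696·3971·14.2 / 683788.7 = 57.40.

57.40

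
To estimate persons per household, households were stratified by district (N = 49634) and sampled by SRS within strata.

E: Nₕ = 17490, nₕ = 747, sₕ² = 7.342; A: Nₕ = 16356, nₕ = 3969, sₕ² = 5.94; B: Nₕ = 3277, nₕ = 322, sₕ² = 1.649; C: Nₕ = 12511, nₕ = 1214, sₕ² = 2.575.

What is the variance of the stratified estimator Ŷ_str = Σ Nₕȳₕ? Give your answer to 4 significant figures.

Var(Ŷ_str) = Σₕ Nₕ²(1 − fₕ)sₕ²/nₕ.
E: 17490²·(1 − 747/17490)·7.342/747 = 2.8781728 × 10^6.
A: 16356²·(1 − 3969/16356)·5.94/3969 = 303213.54.
B: 3277²·(1 − 322/3277)·1.649/322 = 49590.526.
C: 12511²·(1 − 1214/12511)·2.575/1214 = 299787.62.
Sum = 3.5307645 × 10^6.

3.531 × 10^6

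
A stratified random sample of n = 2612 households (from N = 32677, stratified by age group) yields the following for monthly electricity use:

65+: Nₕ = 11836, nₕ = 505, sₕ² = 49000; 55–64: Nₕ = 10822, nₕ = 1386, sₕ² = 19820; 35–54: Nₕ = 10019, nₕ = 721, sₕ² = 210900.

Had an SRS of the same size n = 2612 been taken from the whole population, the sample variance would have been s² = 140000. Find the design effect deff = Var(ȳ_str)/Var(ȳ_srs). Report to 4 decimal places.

0.7923

Var(ȳ_str) = Σ Wₕ²(1−fₕ)sₕ²/nₕ with Wₕ = Nₕ/32677:
  65+: (11836/32677)²·(1−505/11836)·49000/505 = 12.186908
  55–64: (10822/32677)²·(1−1386/10822)·19820/1386 = 1.3675762
  35–54: (10019/32677)²·(1−721/10019)·210900/721 = 25.519425
  → Var(ȳ_str) = 39.073909.
Var(ȳ_srs) = (1 − 2612/32677)·140000/2612 = 49.314416.
deff = 39.073909 / 49.314416 = 0.7923.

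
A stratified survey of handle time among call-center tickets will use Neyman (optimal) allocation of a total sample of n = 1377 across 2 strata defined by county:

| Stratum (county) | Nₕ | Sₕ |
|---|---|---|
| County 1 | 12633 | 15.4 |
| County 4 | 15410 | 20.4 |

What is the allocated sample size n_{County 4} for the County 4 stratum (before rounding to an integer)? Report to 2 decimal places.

850.60

Neyman allocation: nₕ = n·NₕSₕ / Σⱼ NⱼSⱼ.
Σ NⱼSⱼ = 12633·15.4 + 15410·20.4 = 508912.2.
n_{County 4} = 1377·15410·20.4 / 508912.2 = 850.60.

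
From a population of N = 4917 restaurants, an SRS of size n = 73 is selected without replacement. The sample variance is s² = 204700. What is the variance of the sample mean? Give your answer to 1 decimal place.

2762.5

Under SRS without replacement, Var(ȳ) = (1 − f)·s²/n with f = n/N = 73/4917 = 0.01484645.
Var(ȳ) = (1 − 0.01484645)·204700/73 = 0.98515355·2804.1096 = 2762.4785.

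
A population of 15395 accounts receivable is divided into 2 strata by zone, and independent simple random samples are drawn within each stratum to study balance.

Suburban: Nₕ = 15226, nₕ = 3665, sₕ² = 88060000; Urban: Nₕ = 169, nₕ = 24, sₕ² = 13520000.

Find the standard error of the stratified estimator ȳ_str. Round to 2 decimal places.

133.80

Var(ȳ_str) = Σₕ Wₕ²(1 − fₕ)sₕ²/nₕ with Wₕ = Nₕ/N, N = 15395.
Suburban: Wₕ = 0.98902241; term = 0.98902241²·(1 − 0.24070669)·88060000/3665 = 17845.41.
Urban: Wₕ = 0.01097759; term = 0.01097759²·(1 − 0.14201183)·13520000/24 = 58.245284.
Sum = 17903.655.
SE = √(17903.655) = 133.80.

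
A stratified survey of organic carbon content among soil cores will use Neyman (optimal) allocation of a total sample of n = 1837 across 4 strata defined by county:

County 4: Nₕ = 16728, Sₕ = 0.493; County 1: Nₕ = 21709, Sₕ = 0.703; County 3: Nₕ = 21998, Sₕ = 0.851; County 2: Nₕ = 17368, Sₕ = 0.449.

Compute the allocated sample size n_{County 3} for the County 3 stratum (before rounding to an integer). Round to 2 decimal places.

687.41

Neyman allocation: nₕ = n·NₕSₕ / Σⱼ NⱼSⱼ.
Σ NⱼSⱼ = 16728·0.493 + 21709·0.703 + 21998·0.851 + 17368·0.449 = 50026.861.
n_{County 3} = 1837·21998·0.851 / 50026.861 = 687.41.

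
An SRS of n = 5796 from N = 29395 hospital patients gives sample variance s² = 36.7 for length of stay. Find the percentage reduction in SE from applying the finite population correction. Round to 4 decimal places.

f = n/N = 5796/29395 = 0.19717639.
SE_no-fpc = √(s²/n) = 0.07957357; SE_fpc = √((1−f)s²/n) = 0.071298257.
Ratio = √(1−f) = 0.89600425. Reduction = 100·(1 − 0.89600425) = 10.3996%.

10.3996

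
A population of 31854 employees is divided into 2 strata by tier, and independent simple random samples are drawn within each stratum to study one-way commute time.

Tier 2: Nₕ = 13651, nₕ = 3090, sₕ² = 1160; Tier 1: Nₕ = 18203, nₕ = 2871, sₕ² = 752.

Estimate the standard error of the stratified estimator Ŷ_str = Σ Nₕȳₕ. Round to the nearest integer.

11279

Var(Ŷ_str) = Σₕ Nₕ²(1 − fₕ)sₕ²/nₕ.
Tier 2: 13651²·(1 − 3090/13651)·1160/3090 = 5.41214 × 10^7.
Tier 1: 18203²·(1 − 2871/18203)·752/2871 = 7.3101523 × 10^7.
Sum = 1.2722292 × 10^8.
SE = √(1.2722292 × 10^8) = 11279.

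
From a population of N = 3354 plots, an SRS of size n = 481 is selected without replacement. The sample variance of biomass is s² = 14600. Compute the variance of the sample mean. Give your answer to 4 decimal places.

26.0004

Under SRS without replacement, Var(ȳ) = (1 − f)·s²/n with f = n/N = 481/3354 = 0.14341085.
Var(ȳ) = (1 − 0.14341085)·14600/481 = 0.85658915·30.35343 = 26.000419.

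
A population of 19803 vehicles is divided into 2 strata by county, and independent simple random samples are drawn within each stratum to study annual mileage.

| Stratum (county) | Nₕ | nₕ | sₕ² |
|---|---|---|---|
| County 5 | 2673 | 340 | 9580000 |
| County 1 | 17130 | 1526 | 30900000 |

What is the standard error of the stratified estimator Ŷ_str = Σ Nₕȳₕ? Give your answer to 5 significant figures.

2.3639 × 10^6

Var(Ŷ_str) = Σₕ Nₕ²(1 − fₕ)sₕ²/nₕ.
County 5: 2673²·(1 − 340/2673)·9580000/340 = 1.7571154 × 10^11.
County 1: 17130²·(1 − 1526/17130)·30900000/1526 = 5.4124918 × 10^12.
Sum = 5.5882033 × 10^12.
SE = √(5.5882033 × 10^12) = 2.3639 × 10^6.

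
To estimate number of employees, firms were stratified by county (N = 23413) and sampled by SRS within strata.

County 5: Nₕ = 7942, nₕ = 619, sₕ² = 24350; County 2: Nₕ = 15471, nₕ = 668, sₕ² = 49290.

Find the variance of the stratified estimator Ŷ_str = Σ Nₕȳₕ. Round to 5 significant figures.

Var(Ŷ_str) = Σₕ Nₕ²(1 − fₕ)sₕ²/nₕ.
County 5: 7942²·(1 − 619/7942)·24350/619 = 2.2878483 × 10^9.
County 2: 15471²·(1 − 668/15471)·49290/668 = 1.689859 × 10^10.
Sum = 1.9186438 × 10^10.

1.9186 × 10^10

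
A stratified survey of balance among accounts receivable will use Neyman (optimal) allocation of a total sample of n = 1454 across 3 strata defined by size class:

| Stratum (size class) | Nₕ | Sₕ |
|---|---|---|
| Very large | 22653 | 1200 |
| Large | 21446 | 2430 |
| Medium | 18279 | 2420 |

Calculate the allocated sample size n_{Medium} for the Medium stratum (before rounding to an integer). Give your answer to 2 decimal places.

520.66

Neyman allocation: nₕ = n·NₕSₕ / Σⱼ NⱼSⱼ.
Σ NⱼSⱼ = 22653·1200 + 21446·2430 + 18279·2420 = 1.2353256 × 10^8.
n_{Medium} = 1454·18279·2420 / (1.2353256 × 10^8) = 520.66.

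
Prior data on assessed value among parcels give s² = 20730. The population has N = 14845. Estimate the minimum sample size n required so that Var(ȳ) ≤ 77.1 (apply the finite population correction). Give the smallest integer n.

265

Without fpc, n₀ = s²/D = 20730/77.1 = 268.8716.
With fpc, (1 − n/N)·s²/n ≤ D requires n ≥ n₀/(1 + n₀/N) = 268.8716/(1 + 268.8716/14845) = 264.0884.
Rounding up, n = 265.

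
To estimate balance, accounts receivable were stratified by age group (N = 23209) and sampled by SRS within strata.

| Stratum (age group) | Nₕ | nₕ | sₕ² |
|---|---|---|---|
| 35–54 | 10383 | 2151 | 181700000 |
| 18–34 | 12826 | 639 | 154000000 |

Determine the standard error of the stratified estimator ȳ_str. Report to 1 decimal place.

288.7

Var(ȳ_str) = Σₕ Wₕ²(1 − fₕ)sₕ²/nₕ with Wₕ = Nₕ/N, N = 23209.
35–54: Wₕ = 0.44736955; term = 0.44736955²·(1 − 0.20716556)·181700000/2151 = 13403.86.
18–34: Wₕ = 0.55263045; term = 0.55263045²·(1 − 0.04982068)·154000000/639 = 69935.076.
Sum = 83338.936.
SE = √(83338.936) = 288.7.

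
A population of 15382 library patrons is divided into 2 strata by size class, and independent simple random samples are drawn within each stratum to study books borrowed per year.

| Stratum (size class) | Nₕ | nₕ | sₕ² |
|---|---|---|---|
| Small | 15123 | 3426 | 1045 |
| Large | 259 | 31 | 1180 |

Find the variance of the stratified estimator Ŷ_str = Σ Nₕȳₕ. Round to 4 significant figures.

5.620 × 10^7

Var(Ŷ_str) = Σₕ Nₕ²(1 − fₕ)sₕ²/nₕ.
Small: 15123²·(1 − 3426/15123)·1045/3426 = 5.3956202 × 10^7.
Large: 259²·(1 − 31/259)·1180/31 = 2.2477858 × 10^6.
Sum = 5.6203988 × 10^7.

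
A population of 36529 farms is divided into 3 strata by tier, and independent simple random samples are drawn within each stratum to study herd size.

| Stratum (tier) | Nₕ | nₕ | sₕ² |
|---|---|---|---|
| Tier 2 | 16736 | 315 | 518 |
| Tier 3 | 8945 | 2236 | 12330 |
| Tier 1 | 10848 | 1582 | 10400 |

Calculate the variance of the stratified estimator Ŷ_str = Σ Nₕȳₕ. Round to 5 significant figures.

1.4437 × 10^9

Var(Ŷ_str) = Σₕ Nₕ²(1 − fₕ)sₕ²/nₕ.
Tier 2: 16736²·(1 − 315/16736)·518/315 = 4.5192927 × 10^8.
Tier 3: 8945²·(1 − 2236/8945)·12330/2236 = 3.3092488 × 10^8.
Tier 1: 10848²·(1 − 1582/10848)·10400/1582 = 6.6079817 × 10^8.
Sum = 1.4436523 × 10^9.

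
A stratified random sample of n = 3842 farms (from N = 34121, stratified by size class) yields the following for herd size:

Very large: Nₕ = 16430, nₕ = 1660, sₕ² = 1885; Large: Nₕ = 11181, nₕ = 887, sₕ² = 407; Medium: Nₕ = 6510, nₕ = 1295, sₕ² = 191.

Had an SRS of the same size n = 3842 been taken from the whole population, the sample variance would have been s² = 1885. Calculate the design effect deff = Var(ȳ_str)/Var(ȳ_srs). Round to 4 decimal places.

0.6577

Var(ȳ_str) = Σ Wₕ²(1−fₕ)sₕ²/nₕ with Wₕ = Nₕ/34121:
  Very large: (16430/34121)²·(1−1660/16430)·1885/1660 = 0.23668886
  Large: (11181/34121)²·(1−887/11181)·407/887 = 0.04536199
  Medium: (6510/34121)²·(1−1295/6510)·191/1295 = 0.0043008609
  → Var(ȳ_str) = 0.28635171.
Var(ȳ_srs) = (1 − 3842/34121)·1885/3842 = 0.43538531.
deff = 0.28635171 / 0.43538531 = 0.6577.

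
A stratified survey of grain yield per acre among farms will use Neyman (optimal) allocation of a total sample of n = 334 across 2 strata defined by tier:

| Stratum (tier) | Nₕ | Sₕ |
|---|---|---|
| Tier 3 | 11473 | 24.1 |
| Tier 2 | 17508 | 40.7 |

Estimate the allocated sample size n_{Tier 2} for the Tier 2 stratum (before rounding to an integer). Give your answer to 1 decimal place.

Neyman allocation: nₕ = n·NₕSₕ / Σⱼ NⱼSⱼ.
Σ NⱼSⱼ = 11473·24.1 + 17508·40.7 = 989074.9.
n_{Tier 2} = 334·17508·40.7 / 989074.9 = 240.6.

240.6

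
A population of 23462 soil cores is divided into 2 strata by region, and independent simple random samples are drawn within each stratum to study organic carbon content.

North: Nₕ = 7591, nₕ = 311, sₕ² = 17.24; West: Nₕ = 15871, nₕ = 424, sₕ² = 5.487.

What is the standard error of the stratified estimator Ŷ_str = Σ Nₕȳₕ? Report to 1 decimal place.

Var(Ŷ_str) = Σₕ Nₕ²(1 − fₕ)sₕ²/nₕ.
North: 7591²·(1 − 311/7591)·17.24/311 = 3.0634249 × 10^6.
West: 15871²·(1 − 424/15871)·5.487/424 = 3.1726162 × 10^6.
Sum = 6.2360411 × 10^6.
SE = √(6.2360411 × 10^6) = 2497.2.

2497.2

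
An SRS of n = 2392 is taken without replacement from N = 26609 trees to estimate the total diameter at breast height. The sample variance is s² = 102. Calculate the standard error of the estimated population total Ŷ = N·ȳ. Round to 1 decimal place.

5242.0

Var(Ŷ) = N²·Var(ȳ) = N²·(1 − n/N)·s²/n.
f = 2392/26609 = 0.08989440; Var(ȳ) = 0.91010560·102/2392 = 0.038808851.
Var(Ŷ) = 26609² · 0.038808851 = 2.7478175 × 10^7.
SE(Ŷ) = √(2.7478175 × 10^7) = 5242.0.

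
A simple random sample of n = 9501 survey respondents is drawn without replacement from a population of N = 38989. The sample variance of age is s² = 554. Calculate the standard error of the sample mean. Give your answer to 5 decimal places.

Under SRS without replacement, Var(ȳ) = (1 − f)·s²/n with f = n/N = 9501/38989 = 0.24368412.
Var(ȳ) = (1 − 0.24368412)·554/9501 = 0.75631588·0.058309652 = 0.044100516.
SE(ȳ) = √(0.044100516) = 0.21000.

0.21000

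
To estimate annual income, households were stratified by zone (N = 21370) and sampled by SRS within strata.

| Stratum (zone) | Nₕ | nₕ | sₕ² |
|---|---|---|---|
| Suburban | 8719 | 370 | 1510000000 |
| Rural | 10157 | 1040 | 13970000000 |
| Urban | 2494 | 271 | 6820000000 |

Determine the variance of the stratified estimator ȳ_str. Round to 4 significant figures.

Var(ȳ_str) = Σₕ Wₕ²(1 − fₕ)sₕ²/nₕ with Wₕ = Nₕ/N, N = 21370.
Suburban: Wₕ = 0.40800187; term = 0.40800187²·(1 − 0.04243606)·1510000000/370 = 650529.98.
Rural: Wₕ = 0.47529247; term = 0.47529247²·(1 − 0.10239244)·13970000000/1040 = 2.7237763 × 10^6.
Urban: Wₕ = 0.11670566; term = 0.11670566²·(1 − 0.10866079)·6820000000/271 = 305521.62.
Sum = 3.6798279 × 10^6.

3.680 × 10^6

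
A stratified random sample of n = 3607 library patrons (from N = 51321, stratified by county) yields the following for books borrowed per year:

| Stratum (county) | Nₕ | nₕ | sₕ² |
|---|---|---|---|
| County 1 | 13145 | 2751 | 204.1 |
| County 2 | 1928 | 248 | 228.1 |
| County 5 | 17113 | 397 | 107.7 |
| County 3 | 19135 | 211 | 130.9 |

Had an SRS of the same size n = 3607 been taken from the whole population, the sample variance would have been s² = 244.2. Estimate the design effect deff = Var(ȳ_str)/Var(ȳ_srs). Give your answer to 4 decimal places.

1.9023

Var(ȳ_str) = Σ Wₕ²(1−fₕ)sₕ²/nₕ with Wₕ = Nₕ/51321:
  County 1: (13145/51321)²·(1−2751/13145)·204.1/2751 = 0.0038486241
  County 2: (1928/51321)²·(1−248/1928)·228.1/248 = 0.0011310966
  County 5: (17113/51321)²·(1−397/17113)·107.7/397 = 0.029464121
  County 3: (19135/51321)²·(1−211/19135)·130.9/211 = 0.085292015
  → Var(ȳ_str) = 0.11973586.
Var(ȳ_srs) = (1 − 3607/51321)·244.2/3607 = 0.062943405.
deff = 0.11973586 / 0.062943405 = 1.9023.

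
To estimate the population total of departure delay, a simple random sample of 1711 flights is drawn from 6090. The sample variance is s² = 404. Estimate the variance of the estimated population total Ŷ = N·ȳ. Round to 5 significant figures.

6.2969 × 10^6

Var(Ŷ) = N²·Var(ȳ) = N²·(1 − n/N)·s²/n.
f = 1711/6090 = 0.28095238; Var(ȳ) = 0.71904762·404/1711 = 0.16978097.
Var(Ŷ) = 6090² · 0.16978097 = 6.2968536 × 10^6.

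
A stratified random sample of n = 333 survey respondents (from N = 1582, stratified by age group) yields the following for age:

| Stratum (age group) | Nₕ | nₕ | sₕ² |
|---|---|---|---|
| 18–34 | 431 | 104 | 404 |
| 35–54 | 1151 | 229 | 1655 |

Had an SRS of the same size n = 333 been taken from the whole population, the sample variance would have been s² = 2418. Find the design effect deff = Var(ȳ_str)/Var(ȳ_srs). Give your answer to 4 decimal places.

Var(ȳ_str) = Σ Wₕ²(1−fₕ)sₕ²/nₕ with Wₕ = Nₕ/1582:
  18–34: (431/1582)²·(1−104/431)·404/104 = 0.21875606
  35–54: (1151/1582)²·(1−229/1151)·1655/229 = 3.064473
  → Var(ȳ_str) = 3.2832291.
Var(ȳ_srs) = (1 − 333/1582)·2418/333 = 5.7328163.
deff = 3.2832291 / 5.7328163 = 0.5727.

0.5727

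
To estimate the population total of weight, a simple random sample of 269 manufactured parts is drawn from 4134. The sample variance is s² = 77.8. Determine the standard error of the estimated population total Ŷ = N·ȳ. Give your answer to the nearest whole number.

2150

Var(Ŷ) = N²·Var(ȳ) = N²·(1 − n/N)·s²/n.
f = 269/4134 = 0.06507015; Var(ȳ) = 0.93492985·77.8/269 = 0.27039979.
Var(Ŷ) = 4134² · 0.27039979 = 4.6211205 × 10^6.
SE(Ŷ) = √(4.6211205 × 10^6) = 2150.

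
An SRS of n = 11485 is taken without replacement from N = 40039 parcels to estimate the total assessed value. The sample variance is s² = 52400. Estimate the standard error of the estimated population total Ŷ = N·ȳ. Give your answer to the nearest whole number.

Var(Ŷ) = N²·Var(ȳ) = N²·(1 − n/N)·s²/n.
f = 11485/40039 = 0.28684533; Var(ȳ) = 0.71315467·52400/11485 = 3.2537488.
Var(Ŷ) = 40039² · 3.2537488 = 5.2161547 × 10^9.
SE(Ŷ) = √(5.2161547 × 10^9) = 72223.

72223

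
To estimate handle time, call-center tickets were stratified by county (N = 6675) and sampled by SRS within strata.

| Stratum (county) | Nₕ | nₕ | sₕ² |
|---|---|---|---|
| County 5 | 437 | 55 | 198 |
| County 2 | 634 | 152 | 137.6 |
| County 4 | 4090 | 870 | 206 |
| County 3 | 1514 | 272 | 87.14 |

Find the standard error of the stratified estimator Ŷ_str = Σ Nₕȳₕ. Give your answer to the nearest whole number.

2144

Var(Ŷ_str) = Σₕ Nₕ²(1 − fₕ)sₕ²/nₕ.
County 5: 437²·(1 − 55/437)·198/55 = 600962.4.
County 2: 634²·(1 − 152/634)·137.6/152 = 276637.56.
County 4: 4090²·(1 − 870/4090)·206/870 = 3.1183664 × 10^6.
County 3: 1514²·(1 − 272/1514)·87.14/272 = 602415.48.
Sum = 4.5983818 × 10^6.
SE = √(4.5983818 × 10^6) = 2144.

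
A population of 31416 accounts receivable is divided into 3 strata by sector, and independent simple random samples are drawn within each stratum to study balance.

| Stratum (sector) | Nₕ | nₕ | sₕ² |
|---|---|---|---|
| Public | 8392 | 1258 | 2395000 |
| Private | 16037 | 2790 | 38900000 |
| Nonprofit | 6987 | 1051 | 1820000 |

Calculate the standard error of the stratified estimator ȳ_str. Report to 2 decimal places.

56.47

Var(ȳ_str) = Σₕ Wₕ²(1 − fₕ)sₕ²/nₕ with Wₕ = Nₕ/N, N = 31416.
Public: Wₕ = 0.26712503; term = 0.26712503²·(1 − 0.14990467)·2395000/1258 = 115.48396.
Private: Wₕ = 0.51047237; term = 0.51047237²·(1 − 0.17397269)·38900000/2790 = 3001.1264.
Nonprofit: Wₕ = 0.22240260; term = 0.22240260²·(1 − 0.15042221)·1820000/1051 = 72.769859.
Sum = 3189.3802.
SE = √(3189.3802) = 56.47.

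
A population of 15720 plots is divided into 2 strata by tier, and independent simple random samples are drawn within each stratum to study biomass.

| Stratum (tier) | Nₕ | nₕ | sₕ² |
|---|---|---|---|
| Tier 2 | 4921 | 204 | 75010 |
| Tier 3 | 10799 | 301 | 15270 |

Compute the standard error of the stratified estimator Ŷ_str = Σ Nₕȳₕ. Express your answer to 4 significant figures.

119500

Var(Ŷ_str) = Σₕ Nₕ²(1 − fₕ)sₕ²/nₕ.
Tier 2: 4921²·(1 − 204/4921)·75010/204 = 8.5350926 × 10^9.
Tier 3: 10799²·(1 − 301/10799)·15270/301 = 5.7512554 × 10^9.
Sum = 1.4286348 × 10^10.
SE = √(1.4286348 × 10^10) = 119500.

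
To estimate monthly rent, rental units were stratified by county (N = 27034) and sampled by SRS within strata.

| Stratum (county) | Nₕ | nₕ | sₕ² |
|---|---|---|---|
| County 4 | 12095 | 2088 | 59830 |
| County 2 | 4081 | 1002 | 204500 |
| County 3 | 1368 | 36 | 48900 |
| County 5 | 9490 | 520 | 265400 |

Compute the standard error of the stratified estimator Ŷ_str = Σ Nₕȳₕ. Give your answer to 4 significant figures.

Var(Ŷ_str) = Σₕ Nₕ²(1 − fₕ)sₕ²/nₕ.
County 4: 12095²·(1 − 2088/12095)·59830/2088 = 3.4681533 × 10^9.
County 2: 4081²·(1 − 1002/4081)·204500/1002 = 2.5644951 × 10^9.
County 3: 1368²·(1 − 36/1368)·48900/36 = 2.4751224 × 10^9.
County 5: 9490²·(1 − 520/9490)·265400/520 = 4.3446644 × 10^10.
Sum = 5.1954415 × 10^10.
SE = √(5.1954415 × 10^10) = 227900.

227900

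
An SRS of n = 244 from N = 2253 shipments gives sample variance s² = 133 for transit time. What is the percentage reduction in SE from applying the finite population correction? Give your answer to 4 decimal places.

f = n/N = 244/2253 = 0.10830004.
SE_no-fpc = √(s²/n) = 0.73829667; SE_fpc = √((1−f)s²/n) = 0.69717255.
Ratio = √(1−f) = 0.94429866. Reduction = 100·(1 − 0.94429866) = 5.5701%.

5.5701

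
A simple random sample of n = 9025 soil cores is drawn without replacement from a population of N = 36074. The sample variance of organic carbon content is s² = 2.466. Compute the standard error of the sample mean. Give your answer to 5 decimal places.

Under SRS without replacement, Var(ȳ) = (1 − f)·s²/n with f = n/N = 9025/36074 = 0.25018019.
Var(ȳ) = (1 − 0.25018019)·2.466/9025 = 0.74981981·2.73241 × 10^-4 = 2.0488151 × 10^-4.
SE(ȳ) = √(2.0488151 × 10^-4) = 0.01431.

0.01431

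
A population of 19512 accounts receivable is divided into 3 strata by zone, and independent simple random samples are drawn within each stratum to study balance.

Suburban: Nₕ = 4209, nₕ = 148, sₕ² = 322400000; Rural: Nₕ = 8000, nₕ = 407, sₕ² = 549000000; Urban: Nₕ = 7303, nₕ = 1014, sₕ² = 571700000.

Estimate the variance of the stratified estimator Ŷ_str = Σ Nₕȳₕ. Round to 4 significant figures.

Var(Ŷ_str) = Σₕ Nₕ²(1 − fₕ)sₕ²/nₕ.
Suburban: 4209²·(1 − 148/4209)·322400000/148 = 3.7234475 × 10^13.
Rural: 8000²·(1 − 407/8000)·549000000/407 = 8.1937238 × 10^13.
Urban: 7303²·(1 − 1014/7303)·571700000/1014 = 2.5894834 × 10^13.
Sum = 1.4506655 × 10^14.

1.451 × 10^14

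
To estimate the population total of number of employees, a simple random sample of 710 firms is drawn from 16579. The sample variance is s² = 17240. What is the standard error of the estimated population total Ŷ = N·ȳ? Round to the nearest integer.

79927

Var(Ŷ) = N²·Var(ȳ) = N²·(1 − n/N)·s²/n.
f = 710/16579 = 0.04282526; Var(ȳ) = 0.95717474·17240/710 = 23.24182.
Var(Ŷ) = 16579² · 23.24182 = 6.388322 × 10^9.
SE(Ŷ) = √(6.388322 × 10^9) = 79927.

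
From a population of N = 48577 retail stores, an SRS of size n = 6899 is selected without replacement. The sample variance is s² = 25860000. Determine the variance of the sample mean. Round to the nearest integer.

3216

Under SRS without replacement, Var(ȳ) = (1 − f)·s²/n with f = n/N = 6899/48577 = 0.14202194.
Var(ȳ) = (1 − 0.14202194)·25860000/6899 = 0.85797806·3748.3693 = 3216.0186.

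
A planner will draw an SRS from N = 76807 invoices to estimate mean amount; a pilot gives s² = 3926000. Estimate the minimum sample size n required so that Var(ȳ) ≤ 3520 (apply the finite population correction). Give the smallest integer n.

1100

Without fpc, n₀ = s²/D = 3926000/3520 = 1115.3409.
With fpc, (1 − n/N)·s²/n ≤ D requires n ≥ n₀/(1 + n₀/N) = 1115.3409/(1 + 1115.3409/76807) = 1099.3765.
Rounding up, n = 1100.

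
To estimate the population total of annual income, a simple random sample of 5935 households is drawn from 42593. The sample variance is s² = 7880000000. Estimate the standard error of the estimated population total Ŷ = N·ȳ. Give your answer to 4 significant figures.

Var(Ŷ) = N²·Var(ȳ) = N²·(1 − n/N)·s²/n.
f = 5935/42593 = 0.13934215; Var(ȳ) = 0.86065785·7880000000/5935 = 1.14271 × 10^6.
Var(Ŷ) = 42593² · (1.14271 × 10^6) = 2.0730629 × 10^15.
SE(Ŷ) = √(2.0730629 × 10^15) = 4.553 × 10^7.

4.553 × 10^7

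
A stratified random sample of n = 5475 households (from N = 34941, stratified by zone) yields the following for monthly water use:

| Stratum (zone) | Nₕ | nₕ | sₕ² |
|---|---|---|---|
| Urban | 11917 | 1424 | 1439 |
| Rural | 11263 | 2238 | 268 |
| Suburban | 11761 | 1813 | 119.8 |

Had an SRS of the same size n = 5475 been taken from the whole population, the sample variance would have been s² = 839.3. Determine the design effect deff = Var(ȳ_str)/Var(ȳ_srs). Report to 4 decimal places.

0.9267

Var(ȳ_str) = Σ Wₕ²(1−fₕ)sₕ²/nₕ with Wₕ = Nₕ/34941:
  Urban: (11917/34941)²·(1−1424/11917)·1439/1424 = 0.10350153
  Rural: (11263/34941)²·(1−2238/11263)·268/2238 = 0.0099702339
  Suburban: (11761/34941)²·(1−1813/11761)·119.8/1813 = 0.0063324006
  → Var(ȳ_str) = 0.11980416.
Var(ȳ_srs) = (1 − 5475/34941)·839.3/5475 = 0.12927631.
deff = 0.11980416 / 0.12927631 = 0.9267.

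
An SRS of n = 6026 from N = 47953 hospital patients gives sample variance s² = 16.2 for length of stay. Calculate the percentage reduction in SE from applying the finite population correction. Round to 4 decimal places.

6.4941

f = n/N = 6026/47953 = 0.12566471.
SE_no-fpc = √(s²/n) = 0.051849306; SE_fpc = √((1−f)s²/n) = 0.048482158.
Ratio = √(1−f) = 0.93505897. Reduction = 100·(1 − 0.93505897) = 6.4941%.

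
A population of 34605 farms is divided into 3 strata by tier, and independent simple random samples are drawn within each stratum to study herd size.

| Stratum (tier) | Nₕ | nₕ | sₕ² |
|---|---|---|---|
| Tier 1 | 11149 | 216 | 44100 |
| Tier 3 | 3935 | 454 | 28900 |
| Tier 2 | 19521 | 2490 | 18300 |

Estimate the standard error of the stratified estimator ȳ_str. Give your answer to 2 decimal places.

Var(ȳ_str) = Σₕ Wₕ²(1 − fₕ)sₕ²/nₕ with Wₕ = Nₕ/N, N = 34605.
Tier 1: Wₕ = 0.32217888; term = 0.32217888²·(1 − 0.01937393)·44100/216 = 20.781763.
Tier 3: Wₕ = 0.11371189; term = 0.11371189²·(1 − 0.11537484)·28900/454 = 0.7281369.
Tier 2: Wₕ = 0.56410923; term = 0.56410923²·(1 − 0.12755494)·18300/2490 = 2.0404044.
Sum = 23.550304.
SE = √(23.550304) = 4.85.

4.85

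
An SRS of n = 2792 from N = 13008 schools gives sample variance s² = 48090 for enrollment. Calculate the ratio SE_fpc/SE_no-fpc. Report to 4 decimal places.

0.8862

f = n/N = 2792/13008 = 0.21463715.
SE_no-fpc = √(s²/n) = 4.1502063; SE_fpc = √((1−f)s²/n) = 3.6779419.
Ratio = √(1−f) = 0.88620700.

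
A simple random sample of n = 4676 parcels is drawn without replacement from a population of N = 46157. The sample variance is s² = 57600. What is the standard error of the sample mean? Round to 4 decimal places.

Under SRS without replacement, Var(ȳ) = (1 − f)·s²/n with f = n/N = 4676/46157 = 0.10130641.
Var(ȳ) = (1 − 0.10130641)·57600/4676 = 0.89869359·12.318221 = 11.070306.
SE(ȳ) = √(11.070306) = 3.3272.

3.3272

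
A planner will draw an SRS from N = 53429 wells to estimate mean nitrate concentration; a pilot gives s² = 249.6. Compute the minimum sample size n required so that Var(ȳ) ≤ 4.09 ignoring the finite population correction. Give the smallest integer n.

62

Without fpc, n₀ = s²/D = 249.6/4.09 = 61.0269.
Rounding up, n = 62.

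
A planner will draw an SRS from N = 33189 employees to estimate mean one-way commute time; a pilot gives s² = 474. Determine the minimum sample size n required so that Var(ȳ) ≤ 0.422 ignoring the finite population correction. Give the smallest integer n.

1124

Without fpc, n₀ = s²/D = 474/0.422 = 1123.2227.
Rounding up, n = 1124.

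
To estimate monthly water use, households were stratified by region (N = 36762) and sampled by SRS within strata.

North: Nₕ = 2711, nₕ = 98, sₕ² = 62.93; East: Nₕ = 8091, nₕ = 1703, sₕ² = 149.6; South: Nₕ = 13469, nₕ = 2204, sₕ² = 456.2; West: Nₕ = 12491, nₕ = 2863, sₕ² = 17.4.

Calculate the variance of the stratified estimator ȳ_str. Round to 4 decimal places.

Var(ȳ_str) = Σₕ Wₕ²(1 − fₕ)sₕ²/nₕ with Wₕ = Nₕ/N, N = 36762.
North: Wₕ = 0.07374463; term = 0.07374463²·(1 − 0.03614902)·62.93/98 = 0.0033659086.
East: Wₕ = 0.22009140; term = 0.22009140²·(1 − 0.21048078)·149.6/1703 = 0.0033595862.
South: Wₕ = 0.36638377; term = 0.36638377²·(1 − 0.16363501)·456.2/2204 = 0.023238708.
West: Wₕ = 0.33978021; term = 0.33978021²·(1 − 0.22920503)·17.4/2863 = 5.4083268 × 10^-4.
Sum = 0.030505035.

0.0305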